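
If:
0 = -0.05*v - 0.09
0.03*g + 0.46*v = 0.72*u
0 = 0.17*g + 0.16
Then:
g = -0.94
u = -1.19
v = -1.80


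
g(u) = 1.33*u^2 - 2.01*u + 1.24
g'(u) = 2.66*u - 2.01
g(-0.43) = 2.35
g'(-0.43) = -3.15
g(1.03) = 0.58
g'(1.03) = 0.73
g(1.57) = 1.36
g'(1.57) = 2.17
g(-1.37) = 6.49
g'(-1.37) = -5.65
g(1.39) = 1.02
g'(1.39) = 1.69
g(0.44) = 0.61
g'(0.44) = -0.84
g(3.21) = 8.49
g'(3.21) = 6.53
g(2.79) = 5.98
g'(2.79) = 5.41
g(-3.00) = 19.24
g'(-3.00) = -9.99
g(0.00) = 1.24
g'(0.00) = -2.01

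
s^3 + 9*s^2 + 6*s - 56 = (s - 2)*(s + 4)*(s + 7)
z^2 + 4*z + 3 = (z + 1)*(z + 3)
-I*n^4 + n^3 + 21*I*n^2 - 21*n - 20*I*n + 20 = (n - 4)*(n + 5)*(n + I)*(-I*n + I)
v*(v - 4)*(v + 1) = v^3 - 3*v^2 - 4*v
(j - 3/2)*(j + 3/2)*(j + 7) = j^3 + 7*j^2 - 9*j/4 - 63/4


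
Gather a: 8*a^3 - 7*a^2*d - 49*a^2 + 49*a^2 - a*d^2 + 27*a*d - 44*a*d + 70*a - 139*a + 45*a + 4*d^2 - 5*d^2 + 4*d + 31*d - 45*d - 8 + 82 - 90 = 8*a^3 - 7*a^2*d + a*(-d^2 - 17*d - 24) - d^2 - 10*d - 16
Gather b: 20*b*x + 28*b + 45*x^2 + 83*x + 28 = b*(20*x + 28) + 45*x^2 + 83*x + 28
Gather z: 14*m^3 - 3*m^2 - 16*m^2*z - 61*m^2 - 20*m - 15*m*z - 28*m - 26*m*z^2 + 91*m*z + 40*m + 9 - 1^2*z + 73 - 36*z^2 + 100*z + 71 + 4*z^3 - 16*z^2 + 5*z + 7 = 14*m^3 - 64*m^2 - 8*m + 4*z^3 + z^2*(-26*m - 52) + z*(-16*m^2 + 76*m + 104) + 160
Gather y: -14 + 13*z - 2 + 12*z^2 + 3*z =12*z^2 + 16*z - 16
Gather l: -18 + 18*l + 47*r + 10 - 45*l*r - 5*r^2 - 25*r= l*(18 - 45*r) - 5*r^2 + 22*r - 8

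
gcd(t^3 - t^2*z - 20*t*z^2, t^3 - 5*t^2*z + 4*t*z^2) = t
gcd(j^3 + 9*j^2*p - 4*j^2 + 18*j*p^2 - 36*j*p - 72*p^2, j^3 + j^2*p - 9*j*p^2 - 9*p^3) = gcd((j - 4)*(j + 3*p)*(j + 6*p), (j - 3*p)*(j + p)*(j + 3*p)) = j + 3*p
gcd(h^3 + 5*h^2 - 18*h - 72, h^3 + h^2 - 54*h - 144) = h^2 + 9*h + 18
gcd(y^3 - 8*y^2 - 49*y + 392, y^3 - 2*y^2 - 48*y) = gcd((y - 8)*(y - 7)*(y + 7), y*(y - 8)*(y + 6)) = y - 8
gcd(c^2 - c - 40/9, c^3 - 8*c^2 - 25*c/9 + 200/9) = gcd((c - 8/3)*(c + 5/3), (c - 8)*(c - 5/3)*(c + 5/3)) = c + 5/3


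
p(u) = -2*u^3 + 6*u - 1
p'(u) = 6 - 6*u^2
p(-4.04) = 106.64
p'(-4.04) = -91.93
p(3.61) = -73.43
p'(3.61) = -72.19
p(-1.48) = -3.40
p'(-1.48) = -7.14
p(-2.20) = 7.10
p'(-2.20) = -23.04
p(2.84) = -29.77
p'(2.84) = -42.39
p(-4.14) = 116.08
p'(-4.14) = -96.84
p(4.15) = -119.05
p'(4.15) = -97.34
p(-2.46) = 14.01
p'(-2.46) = -30.31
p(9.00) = -1405.00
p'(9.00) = -480.00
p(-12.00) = 3383.00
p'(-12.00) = -858.00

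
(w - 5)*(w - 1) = w^2 - 6*w + 5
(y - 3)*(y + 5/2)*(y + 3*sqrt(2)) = y^3 - y^2/2 + 3*sqrt(2)*y^2 - 15*y/2 - 3*sqrt(2)*y/2 - 45*sqrt(2)/2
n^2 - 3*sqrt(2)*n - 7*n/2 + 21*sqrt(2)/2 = (n - 7/2)*(n - 3*sqrt(2))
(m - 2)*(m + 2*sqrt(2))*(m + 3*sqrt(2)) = m^3 - 2*m^2 + 5*sqrt(2)*m^2 - 10*sqrt(2)*m + 12*m - 24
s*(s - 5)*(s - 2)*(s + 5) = s^4 - 2*s^3 - 25*s^2 + 50*s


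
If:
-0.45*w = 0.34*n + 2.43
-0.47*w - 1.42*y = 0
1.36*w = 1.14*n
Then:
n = -3.39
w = -2.84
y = 0.94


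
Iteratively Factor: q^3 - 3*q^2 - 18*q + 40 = (q - 5)*(q^2 + 2*q - 8) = (q - 5)*(q + 4)*(q - 2)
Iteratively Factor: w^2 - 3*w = (w - 3)*(w)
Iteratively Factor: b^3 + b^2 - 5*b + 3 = (b - 1)*(b^2 + 2*b - 3) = (b - 1)*(b + 3)*(b - 1)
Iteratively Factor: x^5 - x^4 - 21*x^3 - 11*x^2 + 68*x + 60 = (x + 2)*(x^4 - 3*x^3 - 15*x^2 + 19*x + 30) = (x - 2)*(x + 2)*(x^3 - x^2 - 17*x - 15) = (x - 5)*(x - 2)*(x + 2)*(x^2 + 4*x + 3) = (x - 5)*(x - 2)*(x + 2)*(x + 3)*(x + 1)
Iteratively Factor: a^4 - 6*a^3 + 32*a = (a - 4)*(a^3 - 2*a^2 - 8*a) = (a - 4)^2*(a^2 + 2*a) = a*(a - 4)^2*(a + 2)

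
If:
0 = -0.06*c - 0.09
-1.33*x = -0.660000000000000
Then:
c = -1.50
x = 0.50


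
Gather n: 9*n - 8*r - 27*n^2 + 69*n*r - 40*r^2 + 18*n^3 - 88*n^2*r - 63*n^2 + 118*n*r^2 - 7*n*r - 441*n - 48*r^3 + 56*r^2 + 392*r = 18*n^3 + n^2*(-88*r - 90) + n*(118*r^2 + 62*r - 432) - 48*r^3 + 16*r^2 + 384*r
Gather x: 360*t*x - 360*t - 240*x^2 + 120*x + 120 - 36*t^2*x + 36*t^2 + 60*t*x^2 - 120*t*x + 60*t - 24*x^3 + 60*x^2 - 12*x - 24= 36*t^2 - 300*t - 24*x^3 + x^2*(60*t - 180) + x*(-36*t^2 + 240*t + 108) + 96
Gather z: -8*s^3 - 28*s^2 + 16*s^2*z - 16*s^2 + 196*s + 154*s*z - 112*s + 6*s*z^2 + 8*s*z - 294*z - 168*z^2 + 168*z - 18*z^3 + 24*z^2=-8*s^3 - 44*s^2 + 84*s - 18*z^3 + z^2*(6*s - 144) + z*(16*s^2 + 162*s - 126)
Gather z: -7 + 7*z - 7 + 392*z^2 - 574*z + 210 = 392*z^2 - 567*z + 196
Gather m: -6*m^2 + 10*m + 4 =-6*m^2 + 10*m + 4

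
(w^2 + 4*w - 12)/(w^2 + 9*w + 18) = (w - 2)/(w + 3)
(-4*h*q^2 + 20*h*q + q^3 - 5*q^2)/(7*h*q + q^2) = (-4*h*q + 20*h + q^2 - 5*q)/(7*h + q)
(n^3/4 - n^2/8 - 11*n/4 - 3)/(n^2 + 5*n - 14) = (2*n^3 - n^2 - 22*n - 24)/(8*(n^2 + 5*n - 14))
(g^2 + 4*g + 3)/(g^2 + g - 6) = (g + 1)/(g - 2)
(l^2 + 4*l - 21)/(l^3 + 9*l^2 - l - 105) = 1/(l + 5)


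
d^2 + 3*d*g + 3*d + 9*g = (d + 3)*(d + 3*g)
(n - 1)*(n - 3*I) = n^2 - n - 3*I*n + 3*I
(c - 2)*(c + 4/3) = c^2 - 2*c/3 - 8/3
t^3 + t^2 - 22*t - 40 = (t - 5)*(t + 2)*(t + 4)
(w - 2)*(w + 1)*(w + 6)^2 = w^4 + 11*w^3 + 22*w^2 - 60*w - 72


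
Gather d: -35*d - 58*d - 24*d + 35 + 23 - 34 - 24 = -117*d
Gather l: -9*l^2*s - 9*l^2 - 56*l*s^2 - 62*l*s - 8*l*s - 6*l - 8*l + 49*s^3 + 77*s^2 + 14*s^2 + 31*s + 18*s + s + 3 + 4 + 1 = l^2*(-9*s - 9) + l*(-56*s^2 - 70*s - 14) + 49*s^3 + 91*s^2 + 50*s + 8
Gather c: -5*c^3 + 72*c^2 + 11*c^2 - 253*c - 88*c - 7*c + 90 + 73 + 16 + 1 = -5*c^3 + 83*c^2 - 348*c + 180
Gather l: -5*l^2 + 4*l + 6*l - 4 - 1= -5*l^2 + 10*l - 5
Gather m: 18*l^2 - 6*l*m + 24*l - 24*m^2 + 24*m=18*l^2 + 24*l - 24*m^2 + m*(24 - 6*l)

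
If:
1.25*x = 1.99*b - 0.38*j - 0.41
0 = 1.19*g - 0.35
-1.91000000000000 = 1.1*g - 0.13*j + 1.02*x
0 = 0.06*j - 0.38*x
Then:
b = -20.66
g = 0.29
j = -71.93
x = -11.36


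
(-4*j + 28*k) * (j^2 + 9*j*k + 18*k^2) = -4*j^3 - 8*j^2*k + 180*j*k^2 + 504*k^3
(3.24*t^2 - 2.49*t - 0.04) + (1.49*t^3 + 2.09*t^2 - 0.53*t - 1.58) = 1.49*t^3 + 5.33*t^2 - 3.02*t - 1.62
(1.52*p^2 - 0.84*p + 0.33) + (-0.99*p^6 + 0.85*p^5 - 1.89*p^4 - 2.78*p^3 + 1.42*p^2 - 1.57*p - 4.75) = -0.99*p^6 + 0.85*p^5 - 1.89*p^4 - 2.78*p^3 + 2.94*p^2 - 2.41*p - 4.42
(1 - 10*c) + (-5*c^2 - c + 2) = -5*c^2 - 11*c + 3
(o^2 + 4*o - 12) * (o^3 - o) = o^5 + 4*o^4 - 13*o^3 - 4*o^2 + 12*o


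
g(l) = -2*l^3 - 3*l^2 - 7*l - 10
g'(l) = -6*l^2 - 6*l - 7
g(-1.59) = 1.59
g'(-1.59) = -12.63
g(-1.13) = -3.03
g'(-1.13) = -7.88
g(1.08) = -23.58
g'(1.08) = -20.48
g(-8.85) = 1203.29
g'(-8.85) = -423.84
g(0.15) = -11.12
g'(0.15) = -8.04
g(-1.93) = 6.71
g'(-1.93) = -17.77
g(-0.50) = -7.00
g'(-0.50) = -5.50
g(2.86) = -101.35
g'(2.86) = -73.24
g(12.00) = -3982.00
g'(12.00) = -943.00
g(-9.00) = 1268.00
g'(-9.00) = -439.00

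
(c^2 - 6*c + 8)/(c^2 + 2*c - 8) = (c - 4)/(c + 4)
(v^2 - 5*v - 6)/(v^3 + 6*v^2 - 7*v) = (v^2 - 5*v - 6)/(v*(v^2 + 6*v - 7))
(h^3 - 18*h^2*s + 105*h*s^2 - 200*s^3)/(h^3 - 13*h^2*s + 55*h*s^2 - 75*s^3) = (-h + 8*s)/(-h + 3*s)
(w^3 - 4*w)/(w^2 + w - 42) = w*(w^2 - 4)/(w^2 + w - 42)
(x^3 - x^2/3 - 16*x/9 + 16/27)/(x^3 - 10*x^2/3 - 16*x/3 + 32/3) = (x^2 + x - 4/9)/(x^2 - 2*x - 8)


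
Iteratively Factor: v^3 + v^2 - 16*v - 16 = (v - 4)*(v^2 + 5*v + 4) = (v - 4)*(v + 4)*(v + 1)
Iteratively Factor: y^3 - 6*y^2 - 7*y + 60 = (y + 3)*(y^2 - 9*y + 20) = (y - 4)*(y + 3)*(y - 5)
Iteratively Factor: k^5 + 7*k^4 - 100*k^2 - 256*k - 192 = (k + 4)*(k^4 + 3*k^3 - 12*k^2 - 52*k - 48) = (k - 4)*(k + 4)*(k^3 + 7*k^2 + 16*k + 12) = (k - 4)*(k + 3)*(k + 4)*(k^2 + 4*k + 4) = (k - 4)*(k + 2)*(k + 3)*(k + 4)*(k + 2)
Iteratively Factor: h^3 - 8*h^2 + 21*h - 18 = (h - 3)*(h^2 - 5*h + 6) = (h - 3)*(h - 2)*(h - 3)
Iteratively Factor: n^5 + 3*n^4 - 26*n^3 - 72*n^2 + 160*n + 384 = (n - 4)*(n^4 + 7*n^3 + 2*n^2 - 64*n - 96) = (n - 4)*(n + 4)*(n^3 + 3*n^2 - 10*n - 24) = (n - 4)*(n + 4)^2*(n^2 - n - 6) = (n - 4)*(n - 3)*(n + 4)^2*(n + 2)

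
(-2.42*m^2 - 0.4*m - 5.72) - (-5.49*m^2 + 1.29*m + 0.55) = 3.07*m^2 - 1.69*m - 6.27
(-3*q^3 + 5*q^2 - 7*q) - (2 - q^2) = -3*q^3 + 6*q^2 - 7*q - 2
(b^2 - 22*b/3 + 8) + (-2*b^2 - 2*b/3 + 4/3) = -b^2 - 8*b + 28/3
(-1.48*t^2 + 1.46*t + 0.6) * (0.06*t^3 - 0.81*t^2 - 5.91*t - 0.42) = -0.0888*t^5 + 1.2864*t^4 + 7.6002*t^3 - 8.493*t^2 - 4.1592*t - 0.252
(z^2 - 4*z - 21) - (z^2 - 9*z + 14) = 5*z - 35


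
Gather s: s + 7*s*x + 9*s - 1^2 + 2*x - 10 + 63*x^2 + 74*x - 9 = s*(7*x + 10) + 63*x^2 + 76*x - 20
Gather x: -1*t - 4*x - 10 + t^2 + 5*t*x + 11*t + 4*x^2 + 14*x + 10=t^2 + 10*t + 4*x^2 + x*(5*t + 10)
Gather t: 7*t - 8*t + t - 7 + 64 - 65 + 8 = 0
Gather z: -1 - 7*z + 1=-7*z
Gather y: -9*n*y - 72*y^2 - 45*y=-72*y^2 + y*(-9*n - 45)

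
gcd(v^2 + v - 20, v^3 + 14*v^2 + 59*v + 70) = v + 5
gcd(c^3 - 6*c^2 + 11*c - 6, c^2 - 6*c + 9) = c - 3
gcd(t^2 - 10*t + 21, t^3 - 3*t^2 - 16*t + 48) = t - 3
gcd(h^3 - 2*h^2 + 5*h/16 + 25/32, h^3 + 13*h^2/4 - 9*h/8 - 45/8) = h - 5/4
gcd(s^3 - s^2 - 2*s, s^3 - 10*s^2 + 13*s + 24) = s + 1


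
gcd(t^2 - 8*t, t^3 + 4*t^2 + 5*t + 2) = 1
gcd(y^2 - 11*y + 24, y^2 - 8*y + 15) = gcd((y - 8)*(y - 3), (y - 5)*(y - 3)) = y - 3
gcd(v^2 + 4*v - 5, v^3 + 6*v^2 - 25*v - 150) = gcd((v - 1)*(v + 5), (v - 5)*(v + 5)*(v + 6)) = v + 5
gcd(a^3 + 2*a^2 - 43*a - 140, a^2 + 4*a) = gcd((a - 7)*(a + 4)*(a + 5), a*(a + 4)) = a + 4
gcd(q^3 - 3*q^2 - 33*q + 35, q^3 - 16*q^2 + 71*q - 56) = q^2 - 8*q + 7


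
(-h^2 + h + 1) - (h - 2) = 3 - h^2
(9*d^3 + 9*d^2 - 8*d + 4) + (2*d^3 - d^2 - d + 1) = 11*d^3 + 8*d^2 - 9*d + 5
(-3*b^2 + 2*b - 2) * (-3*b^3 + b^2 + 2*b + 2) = 9*b^5 - 9*b^4 + 2*b^3 - 4*b^2 - 4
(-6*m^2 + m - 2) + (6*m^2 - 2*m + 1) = -m - 1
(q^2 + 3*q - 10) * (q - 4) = q^3 - q^2 - 22*q + 40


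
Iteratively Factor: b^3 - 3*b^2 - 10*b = (b + 2)*(b^2 - 5*b) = (b - 5)*(b + 2)*(b)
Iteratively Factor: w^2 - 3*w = (w - 3)*(w)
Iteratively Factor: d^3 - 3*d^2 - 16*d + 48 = (d + 4)*(d^2 - 7*d + 12) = (d - 3)*(d + 4)*(d - 4)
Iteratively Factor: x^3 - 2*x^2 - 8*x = (x + 2)*(x^2 - 4*x) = (x - 4)*(x + 2)*(x)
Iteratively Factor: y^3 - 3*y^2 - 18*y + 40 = (y + 4)*(y^2 - 7*y + 10) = (y - 2)*(y + 4)*(y - 5)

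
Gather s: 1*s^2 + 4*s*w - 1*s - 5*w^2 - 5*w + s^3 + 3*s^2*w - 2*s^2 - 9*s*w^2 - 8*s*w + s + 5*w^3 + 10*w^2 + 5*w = s^3 + s^2*(3*w - 1) + s*(-9*w^2 - 4*w) + 5*w^3 + 5*w^2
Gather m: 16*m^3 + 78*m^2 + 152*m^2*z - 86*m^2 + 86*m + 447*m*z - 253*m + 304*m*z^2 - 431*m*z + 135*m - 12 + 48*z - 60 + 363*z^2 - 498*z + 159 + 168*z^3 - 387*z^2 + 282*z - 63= 16*m^3 + m^2*(152*z - 8) + m*(304*z^2 + 16*z - 32) + 168*z^3 - 24*z^2 - 168*z + 24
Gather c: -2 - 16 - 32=-50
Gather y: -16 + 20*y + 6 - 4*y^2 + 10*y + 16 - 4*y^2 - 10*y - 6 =-8*y^2 + 20*y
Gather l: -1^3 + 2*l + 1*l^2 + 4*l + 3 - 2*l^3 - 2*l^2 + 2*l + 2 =-2*l^3 - l^2 + 8*l + 4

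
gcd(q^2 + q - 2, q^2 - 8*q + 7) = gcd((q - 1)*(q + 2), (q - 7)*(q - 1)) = q - 1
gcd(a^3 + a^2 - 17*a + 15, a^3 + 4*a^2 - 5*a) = a^2 + 4*a - 5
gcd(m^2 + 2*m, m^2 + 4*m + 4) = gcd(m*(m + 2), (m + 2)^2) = m + 2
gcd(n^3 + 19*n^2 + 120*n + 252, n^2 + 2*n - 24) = n + 6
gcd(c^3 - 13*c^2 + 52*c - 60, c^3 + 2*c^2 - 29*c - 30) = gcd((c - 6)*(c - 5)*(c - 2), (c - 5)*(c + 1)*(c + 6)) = c - 5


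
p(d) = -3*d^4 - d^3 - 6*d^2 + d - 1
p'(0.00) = 1.00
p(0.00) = -1.00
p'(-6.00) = 2557.00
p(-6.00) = -3895.00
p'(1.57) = -71.67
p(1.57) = -36.32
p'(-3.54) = 538.23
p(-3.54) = -506.49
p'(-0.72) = 12.56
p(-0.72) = -5.26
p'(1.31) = -46.85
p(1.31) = -21.07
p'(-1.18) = 30.70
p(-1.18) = -14.71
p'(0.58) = -9.31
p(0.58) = -2.97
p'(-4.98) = 1468.43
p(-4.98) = -1876.46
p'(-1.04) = 23.73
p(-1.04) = -10.91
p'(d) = -12*d^3 - 3*d^2 - 12*d + 1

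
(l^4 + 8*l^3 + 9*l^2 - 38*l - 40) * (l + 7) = l^5 + 15*l^4 + 65*l^3 + 25*l^2 - 306*l - 280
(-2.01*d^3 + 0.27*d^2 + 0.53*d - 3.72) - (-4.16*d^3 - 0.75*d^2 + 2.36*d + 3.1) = 2.15*d^3 + 1.02*d^2 - 1.83*d - 6.82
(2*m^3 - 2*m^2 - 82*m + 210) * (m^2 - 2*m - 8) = 2*m^5 - 6*m^4 - 94*m^3 + 390*m^2 + 236*m - 1680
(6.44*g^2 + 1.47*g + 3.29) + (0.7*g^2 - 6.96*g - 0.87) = 7.14*g^2 - 5.49*g + 2.42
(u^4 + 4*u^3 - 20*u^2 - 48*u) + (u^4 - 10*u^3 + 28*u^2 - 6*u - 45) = 2*u^4 - 6*u^3 + 8*u^2 - 54*u - 45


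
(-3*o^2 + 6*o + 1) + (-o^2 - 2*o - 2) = -4*o^2 + 4*o - 1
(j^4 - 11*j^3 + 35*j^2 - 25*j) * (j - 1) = j^5 - 12*j^4 + 46*j^3 - 60*j^2 + 25*j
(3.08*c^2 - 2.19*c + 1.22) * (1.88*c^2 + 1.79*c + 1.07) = 5.7904*c^4 + 1.396*c^3 + 1.6691*c^2 - 0.1595*c + 1.3054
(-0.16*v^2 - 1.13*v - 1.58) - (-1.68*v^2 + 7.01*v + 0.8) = 1.52*v^2 - 8.14*v - 2.38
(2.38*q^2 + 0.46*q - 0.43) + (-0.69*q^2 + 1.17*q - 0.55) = 1.69*q^2 + 1.63*q - 0.98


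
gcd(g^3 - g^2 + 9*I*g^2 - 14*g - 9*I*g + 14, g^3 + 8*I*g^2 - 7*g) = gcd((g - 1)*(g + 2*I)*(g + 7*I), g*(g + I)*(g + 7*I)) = g + 7*I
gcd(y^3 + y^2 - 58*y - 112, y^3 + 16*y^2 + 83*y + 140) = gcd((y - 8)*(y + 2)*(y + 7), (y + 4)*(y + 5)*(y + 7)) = y + 7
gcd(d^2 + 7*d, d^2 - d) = d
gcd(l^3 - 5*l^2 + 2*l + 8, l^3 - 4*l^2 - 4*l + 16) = l^2 - 6*l + 8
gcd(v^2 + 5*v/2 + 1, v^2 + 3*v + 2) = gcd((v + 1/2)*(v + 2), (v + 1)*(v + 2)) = v + 2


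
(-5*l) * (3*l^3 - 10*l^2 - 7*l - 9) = -15*l^4 + 50*l^3 + 35*l^2 + 45*l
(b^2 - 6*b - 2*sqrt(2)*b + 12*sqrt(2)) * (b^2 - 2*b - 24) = b^4 - 8*b^3 - 2*sqrt(2)*b^3 - 12*b^2 + 16*sqrt(2)*b^2 + 24*sqrt(2)*b + 144*b - 288*sqrt(2)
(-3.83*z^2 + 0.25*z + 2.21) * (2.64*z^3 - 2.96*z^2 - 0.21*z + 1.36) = -10.1112*z^5 + 11.9968*z^4 + 5.8987*z^3 - 11.8029*z^2 - 0.1241*z + 3.0056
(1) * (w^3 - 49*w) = w^3 - 49*w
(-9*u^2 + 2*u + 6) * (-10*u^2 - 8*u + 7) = 90*u^4 + 52*u^3 - 139*u^2 - 34*u + 42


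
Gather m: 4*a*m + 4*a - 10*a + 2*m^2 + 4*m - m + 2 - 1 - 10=-6*a + 2*m^2 + m*(4*a + 3) - 9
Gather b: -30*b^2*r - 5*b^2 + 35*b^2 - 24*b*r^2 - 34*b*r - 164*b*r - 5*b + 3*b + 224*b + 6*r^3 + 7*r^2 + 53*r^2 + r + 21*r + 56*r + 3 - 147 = b^2*(30 - 30*r) + b*(-24*r^2 - 198*r + 222) + 6*r^3 + 60*r^2 + 78*r - 144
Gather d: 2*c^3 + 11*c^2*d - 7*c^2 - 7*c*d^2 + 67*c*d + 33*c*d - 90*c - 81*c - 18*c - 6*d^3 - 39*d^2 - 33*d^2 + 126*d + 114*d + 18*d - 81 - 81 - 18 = 2*c^3 - 7*c^2 - 189*c - 6*d^3 + d^2*(-7*c - 72) + d*(11*c^2 + 100*c + 258) - 180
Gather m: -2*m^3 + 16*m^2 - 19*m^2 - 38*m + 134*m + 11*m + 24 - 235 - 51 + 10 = -2*m^3 - 3*m^2 + 107*m - 252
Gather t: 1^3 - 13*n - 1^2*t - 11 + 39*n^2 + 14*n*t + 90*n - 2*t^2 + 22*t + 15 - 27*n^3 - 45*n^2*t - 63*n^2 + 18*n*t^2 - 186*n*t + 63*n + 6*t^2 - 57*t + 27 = -27*n^3 - 24*n^2 + 140*n + t^2*(18*n + 4) + t*(-45*n^2 - 172*n - 36) + 32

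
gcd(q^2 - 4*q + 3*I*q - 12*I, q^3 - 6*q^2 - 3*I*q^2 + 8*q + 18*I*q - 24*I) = q - 4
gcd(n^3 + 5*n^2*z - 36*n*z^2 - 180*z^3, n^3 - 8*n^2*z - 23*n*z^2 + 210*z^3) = -n^2 + n*z + 30*z^2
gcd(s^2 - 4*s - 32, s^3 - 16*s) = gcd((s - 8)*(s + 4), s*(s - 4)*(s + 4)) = s + 4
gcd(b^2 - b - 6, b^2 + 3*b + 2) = b + 2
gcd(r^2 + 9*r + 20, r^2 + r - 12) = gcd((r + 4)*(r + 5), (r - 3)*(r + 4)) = r + 4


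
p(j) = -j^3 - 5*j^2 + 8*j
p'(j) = -3*j^2 - 10*j + 8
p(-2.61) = -37.16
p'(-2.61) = 13.66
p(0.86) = 2.55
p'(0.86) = -2.82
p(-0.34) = -3.26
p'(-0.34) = 11.05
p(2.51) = -27.23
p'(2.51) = -36.00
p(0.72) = 2.79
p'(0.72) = -0.76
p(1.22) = 0.50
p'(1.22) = -8.67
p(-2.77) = -39.27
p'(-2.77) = 12.68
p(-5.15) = -37.22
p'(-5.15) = -20.07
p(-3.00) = -42.00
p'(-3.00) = 11.00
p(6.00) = -348.00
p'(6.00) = -160.00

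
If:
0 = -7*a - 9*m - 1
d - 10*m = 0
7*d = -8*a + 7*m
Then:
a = -7/41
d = 80/369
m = 8/369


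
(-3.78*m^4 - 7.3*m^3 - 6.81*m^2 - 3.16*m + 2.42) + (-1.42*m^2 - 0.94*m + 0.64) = -3.78*m^4 - 7.3*m^3 - 8.23*m^2 - 4.1*m + 3.06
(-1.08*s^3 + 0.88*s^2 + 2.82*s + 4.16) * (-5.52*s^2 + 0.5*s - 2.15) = 5.9616*s^5 - 5.3976*s^4 - 12.8044*s^3 - 23.4452*s^2 - 3.983*s - 8.944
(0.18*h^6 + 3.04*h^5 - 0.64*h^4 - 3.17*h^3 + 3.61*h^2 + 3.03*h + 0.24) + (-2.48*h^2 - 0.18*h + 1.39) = 0.18*h^6 + 3.04*h^5 - 0.64*h^4 - 3.17*h^3 + 1.13*h^2 + 2.85*h + 1.63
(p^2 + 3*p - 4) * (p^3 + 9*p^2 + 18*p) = p^5 + 12*p^4 + 41*p^3 + 18*p^2 - 72*p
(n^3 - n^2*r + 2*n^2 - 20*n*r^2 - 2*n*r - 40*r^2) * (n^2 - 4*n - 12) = n^5 - n^4*r - 2*n^4 - 20*n^3*r^2 + 2*n^3*r - 20*n^3 + 40*n^2*r^2 + 20*n^2*r - 24*n^2 + 400*n*r^2 + 24*n*r + 480*r^2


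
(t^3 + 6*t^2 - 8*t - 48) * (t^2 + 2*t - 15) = t^5 + 8*t^4 - 11*t^3 - 154*t^2 + 24*t + 720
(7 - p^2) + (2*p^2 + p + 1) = p^2 + p + 8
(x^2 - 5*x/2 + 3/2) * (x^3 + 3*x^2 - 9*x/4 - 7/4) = x^5 + x^4/2 - 33*x^3/4 + 67*x^2/8 + x - 21/8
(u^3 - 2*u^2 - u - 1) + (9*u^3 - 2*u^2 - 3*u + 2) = 10*u^3 - 4*u^2 - 4*u + 1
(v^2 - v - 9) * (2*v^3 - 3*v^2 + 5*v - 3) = 2*v^5 - 5*v^4 - 10*v^3 + 19*v^2 - 42*v + 27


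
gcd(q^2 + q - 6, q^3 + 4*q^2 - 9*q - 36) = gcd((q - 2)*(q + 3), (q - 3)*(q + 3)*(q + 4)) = q + 3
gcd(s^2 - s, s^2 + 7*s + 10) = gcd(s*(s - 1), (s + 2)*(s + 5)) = 1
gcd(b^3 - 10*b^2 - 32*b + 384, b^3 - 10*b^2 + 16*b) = b - 8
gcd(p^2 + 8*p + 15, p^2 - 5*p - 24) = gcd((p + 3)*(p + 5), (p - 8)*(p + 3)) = p + 3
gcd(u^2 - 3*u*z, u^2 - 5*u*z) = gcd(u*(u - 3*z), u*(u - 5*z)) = u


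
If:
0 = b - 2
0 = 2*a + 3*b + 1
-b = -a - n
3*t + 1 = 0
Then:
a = -7/2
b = 2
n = 11/2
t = -1/3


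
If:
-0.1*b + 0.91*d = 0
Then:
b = 9.1*d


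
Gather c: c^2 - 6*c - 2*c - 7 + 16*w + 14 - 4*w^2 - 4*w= c^2 - 8*c - 4*w^2 + 12*w + 7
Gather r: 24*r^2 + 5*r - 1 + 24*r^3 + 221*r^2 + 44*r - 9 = 24*r^3 + 245*r^2 + 49*r - 10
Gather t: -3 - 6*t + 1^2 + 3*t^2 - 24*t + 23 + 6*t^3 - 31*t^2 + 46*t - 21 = 6*t^3 - 28*t^2 + 16*t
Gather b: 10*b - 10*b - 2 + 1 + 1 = 0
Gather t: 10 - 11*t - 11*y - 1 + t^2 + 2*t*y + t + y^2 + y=t^2 + t*(2*y - 10) + y^2 - 10*y + 9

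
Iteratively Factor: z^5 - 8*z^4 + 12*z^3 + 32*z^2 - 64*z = (z + 2)*(z^4 - 10*z^3 + 32*z^2 - 32*z) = z*(z + 2)*(z^3 - 10*z^2 + 32*z - 32) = z*(z - 4)*(z + 2)*(z^2 - 6*z + 8) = z*(z - 4)^2*(z + 2)*(z - 2)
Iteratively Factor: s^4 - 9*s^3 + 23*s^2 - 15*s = (s)*(s^3 - 9*s^2 + 23*s - 15) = s*(s - 3)*(s^2 - 6*s + 5) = s*(s - 3)*(s - 1)*(s - 5)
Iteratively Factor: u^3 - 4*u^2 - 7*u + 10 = (u - 5)*(u^2 + u - 2) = (u - 5)*(u - 1)*(u + 2)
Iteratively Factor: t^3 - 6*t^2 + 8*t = (t - 2)*(t^2 - 4*t) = t*(t - 2)*(t - 4)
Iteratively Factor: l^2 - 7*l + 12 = (l - 4)*(l - 3)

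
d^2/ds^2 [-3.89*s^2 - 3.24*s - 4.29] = -7.78000000000000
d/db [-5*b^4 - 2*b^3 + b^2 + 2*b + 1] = -20*b^3 - 6*b^2 + 2*b + 2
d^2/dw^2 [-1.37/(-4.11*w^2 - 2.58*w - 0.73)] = (-46.284354*w^2 - 29.054412*w + 1.37*(8.22*w + 2.58)*(16.44*w + 5.16) - 8.220822)/(4.11*w^2 + 2.58*w + 0.73)^3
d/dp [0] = 0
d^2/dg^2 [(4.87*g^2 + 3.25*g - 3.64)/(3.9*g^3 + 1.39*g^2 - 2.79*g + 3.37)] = (148.1454*g^6 + 296.595*g^5 - 240.72048*g^4 - 1090.750936*g^3 - 454.00827*g^2 + 280.396974*g + 149.164612)/(59.319*g^9 + 63.4257*g^8 - 104.70213*g^7 + 65.711179*g^6 + 184.514913*g^5 - 168.020592*g^4 + 32.742909*g^3 + 126.055524*g^2 - 95.057253*g + 38.272753)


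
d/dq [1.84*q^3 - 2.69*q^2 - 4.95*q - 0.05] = 5.52*q^2 - 5.38*q - 4.95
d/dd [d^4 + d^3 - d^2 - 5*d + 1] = 4*d^3 + 3*d^2 - 2*d - 5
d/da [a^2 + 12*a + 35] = 2*a + 12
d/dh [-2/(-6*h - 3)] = -4/(3*(2*h + 1)^2)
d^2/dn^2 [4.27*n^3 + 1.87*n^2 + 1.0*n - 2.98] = 25.62*n + 3.74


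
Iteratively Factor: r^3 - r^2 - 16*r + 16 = (r - 4)*(r^2 + 3*r - 4) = (r - 4)*(r - 1)*(r + 4)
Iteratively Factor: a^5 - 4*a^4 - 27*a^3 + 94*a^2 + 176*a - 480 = (a - 4)*(a^4 - 27*a^2 - 14*a + 120) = (a - 4)*(a + 3)*(a^3 - 3*a^2 - 18*a + 40) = (a - 4)*(a + 3)*(a + 4)*(a^2 - 7*a + 10) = (a - 5)*(a - 4)*(a + 3)*(a + 4)*(a - 2)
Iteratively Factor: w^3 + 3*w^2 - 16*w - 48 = (w + 4)*(w^2 - w - 12) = (w + 3)*(w + 4)*(w - 4)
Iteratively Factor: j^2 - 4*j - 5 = (j - 5)*(j + 1)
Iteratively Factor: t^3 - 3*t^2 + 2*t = (t - 2)*(t^2 - t) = t*(t - 2)*(t - 1)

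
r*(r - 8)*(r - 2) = r^3 - 10*r^2 + 16*r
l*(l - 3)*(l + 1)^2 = l^4 - l^3 - 5*l^2 - 3*l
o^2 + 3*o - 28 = (o - 4)*(o + 7)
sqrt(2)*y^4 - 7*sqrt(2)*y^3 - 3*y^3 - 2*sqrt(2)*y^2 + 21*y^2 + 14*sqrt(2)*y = y*(y - 7)*(y - 2*sqrt(2))*(sqrt(2)*y + 1)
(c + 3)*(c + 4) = c^2 + 7*c + 12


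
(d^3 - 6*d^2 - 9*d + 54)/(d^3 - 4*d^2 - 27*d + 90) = (d + 3)/(d + 5)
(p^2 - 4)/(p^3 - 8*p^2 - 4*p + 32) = 1/(p - 8)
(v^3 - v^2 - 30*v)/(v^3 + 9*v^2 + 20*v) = (v - 6)/(v + 4)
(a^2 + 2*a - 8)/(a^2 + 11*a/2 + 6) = 2*(a - 2)/(2*a + 3)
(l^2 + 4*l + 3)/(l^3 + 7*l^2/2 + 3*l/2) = 2*(l + 1)/(l*(2*l + 1))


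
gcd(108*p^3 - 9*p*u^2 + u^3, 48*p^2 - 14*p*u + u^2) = 6*p - u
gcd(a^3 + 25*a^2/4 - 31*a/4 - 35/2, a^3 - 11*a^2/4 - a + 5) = a^2 - 3*a/4 - 5/2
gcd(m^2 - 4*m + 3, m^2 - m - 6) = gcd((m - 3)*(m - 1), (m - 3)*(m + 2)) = m - 3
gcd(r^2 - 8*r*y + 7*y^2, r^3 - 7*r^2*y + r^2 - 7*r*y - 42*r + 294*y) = -r + 7*y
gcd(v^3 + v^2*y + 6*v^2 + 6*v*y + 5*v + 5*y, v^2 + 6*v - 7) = 1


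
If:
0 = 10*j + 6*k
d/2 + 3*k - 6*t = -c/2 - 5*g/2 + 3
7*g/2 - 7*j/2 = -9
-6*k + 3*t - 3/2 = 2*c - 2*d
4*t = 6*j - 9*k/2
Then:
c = 889*t/108 + 507/56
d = 21*t/4 + 549/56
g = 8*t/27 - 18/7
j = 8*t/27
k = -40*t/81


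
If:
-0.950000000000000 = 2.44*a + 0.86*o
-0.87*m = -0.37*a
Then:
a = -0.352459016393443*o - 0.389344262295082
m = -0.149896363293763*o - 0.165583192010552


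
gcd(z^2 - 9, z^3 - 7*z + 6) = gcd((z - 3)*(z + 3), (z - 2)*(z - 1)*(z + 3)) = z + 3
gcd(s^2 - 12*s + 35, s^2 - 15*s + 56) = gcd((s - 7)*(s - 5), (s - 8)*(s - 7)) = s - 7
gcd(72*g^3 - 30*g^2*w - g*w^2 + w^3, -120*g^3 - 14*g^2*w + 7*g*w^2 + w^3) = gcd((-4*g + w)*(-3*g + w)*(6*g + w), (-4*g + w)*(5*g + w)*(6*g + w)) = -24*g^2 + 2*g*w + w^2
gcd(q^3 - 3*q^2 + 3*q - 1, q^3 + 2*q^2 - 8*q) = 1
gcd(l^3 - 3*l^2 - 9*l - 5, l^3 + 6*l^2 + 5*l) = l + 1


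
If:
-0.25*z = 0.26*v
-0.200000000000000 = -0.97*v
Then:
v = 0.21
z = -0.21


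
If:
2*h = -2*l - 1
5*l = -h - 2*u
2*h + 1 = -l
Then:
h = -1/2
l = 0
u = 1/4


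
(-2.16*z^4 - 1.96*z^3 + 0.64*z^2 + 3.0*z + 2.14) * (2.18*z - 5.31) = -4.7088*z^5 + 7.1968*z^4 + 11.8028*z^3 + 3.1416*z^2 - 11.2648*z - 11.3634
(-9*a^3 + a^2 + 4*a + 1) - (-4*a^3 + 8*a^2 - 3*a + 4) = -5*a^3 - 7*a^2 + 7*a - 3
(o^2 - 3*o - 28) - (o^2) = -3*o - 28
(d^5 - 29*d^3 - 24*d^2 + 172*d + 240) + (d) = d^5 - 29*d^3 - 24*d^2 + 173*d + 240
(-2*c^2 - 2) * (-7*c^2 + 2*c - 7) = 14*c^4 - 4*c^3 + 28*c^2 - 4*c + 14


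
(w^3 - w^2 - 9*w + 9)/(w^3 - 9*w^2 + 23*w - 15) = (w + 3)/(w - 5)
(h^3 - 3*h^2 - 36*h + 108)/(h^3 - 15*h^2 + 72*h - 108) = (h + 6)/(h - 6)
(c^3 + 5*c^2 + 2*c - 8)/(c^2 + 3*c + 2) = (c^2 + 3*c - 4)/(c + 1)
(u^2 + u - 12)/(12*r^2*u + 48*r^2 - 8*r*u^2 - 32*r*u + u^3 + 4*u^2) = (u - 3)/(12*r^2 - 8*r*u + u^2)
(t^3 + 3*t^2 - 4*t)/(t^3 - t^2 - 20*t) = (t - 1)/(t - 5)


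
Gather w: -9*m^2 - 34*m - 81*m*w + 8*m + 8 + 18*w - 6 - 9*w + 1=-9*m^2 - 26*m + w*(9 - 81*m) + 3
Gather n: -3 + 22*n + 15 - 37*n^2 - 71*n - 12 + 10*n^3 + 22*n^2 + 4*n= 10*n^3 - 15*n^2 - 45*n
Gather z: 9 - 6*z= 9 - 6*z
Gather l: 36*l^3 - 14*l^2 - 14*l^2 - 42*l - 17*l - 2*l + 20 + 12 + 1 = 36*l^3 - 28*l^2 - 61*l + 33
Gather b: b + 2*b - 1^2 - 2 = 3*b - 3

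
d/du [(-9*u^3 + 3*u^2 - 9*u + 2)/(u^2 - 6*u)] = (-9*u^4 + 108*u^3 - 9*u^2 - 4*u + 12)/(u^2*(u^2 - 12*u + 36))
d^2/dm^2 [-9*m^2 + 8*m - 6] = -18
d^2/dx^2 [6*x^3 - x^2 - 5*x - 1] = 36*x - 2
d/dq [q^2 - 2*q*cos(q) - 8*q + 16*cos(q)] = 2*q*sin(q) + 2*q - 16*sin(q) - 2*cos(q) - 8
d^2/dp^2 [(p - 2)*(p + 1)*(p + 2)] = 6*p + 2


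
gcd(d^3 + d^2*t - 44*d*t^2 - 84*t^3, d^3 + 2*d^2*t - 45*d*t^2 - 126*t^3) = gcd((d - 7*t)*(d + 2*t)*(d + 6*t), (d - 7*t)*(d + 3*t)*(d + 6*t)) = -d^2 + d*t + 42*t^2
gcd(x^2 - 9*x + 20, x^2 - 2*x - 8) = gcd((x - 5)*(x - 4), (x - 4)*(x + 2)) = x - 4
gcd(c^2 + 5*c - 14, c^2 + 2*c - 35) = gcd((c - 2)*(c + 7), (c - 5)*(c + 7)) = c + 7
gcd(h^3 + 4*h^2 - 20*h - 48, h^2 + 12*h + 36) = h + 6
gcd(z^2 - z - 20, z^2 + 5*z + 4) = z + 4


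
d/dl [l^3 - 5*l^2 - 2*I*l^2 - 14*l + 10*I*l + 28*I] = 3*l^2 - 10*l - 4*I*l - 14 + 10*I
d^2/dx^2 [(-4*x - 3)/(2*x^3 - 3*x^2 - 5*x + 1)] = 2*(-48*x^5 + 68*x^3 + 57*x^2 - 153*x - 104)/(8*x^9 - 36*x^8 - 6*x^7 + 165*x^6 - 21*x^5 - 258*x^4 - 29*x^3 + 66*x^2 - 15*x + 1)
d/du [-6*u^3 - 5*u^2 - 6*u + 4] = -18*u^2 - 10*u - 6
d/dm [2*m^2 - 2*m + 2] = 4*m - 2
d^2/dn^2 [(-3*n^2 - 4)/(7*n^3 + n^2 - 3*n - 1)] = 2*(-147*n^6 - 1365*n^4 - 380*n^3 + 231*n^2 - 48*n - 43)/(343*n^9 + 147*n^8 - 420*n^7 - 272*n^6 + 138*n^5 + 150*n^4 + 12*n^3 - 24*n^2 - 9*n - 1)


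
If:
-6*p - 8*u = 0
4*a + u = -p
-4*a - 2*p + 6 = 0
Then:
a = -3/14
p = 24/7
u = -18/7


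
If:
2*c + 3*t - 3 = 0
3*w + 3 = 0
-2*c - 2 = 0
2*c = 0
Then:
No Solution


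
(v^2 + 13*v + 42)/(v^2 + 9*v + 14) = (v + 6)/(v + 2)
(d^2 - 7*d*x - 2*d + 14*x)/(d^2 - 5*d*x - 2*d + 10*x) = (-d + 7*x)/(-d + 5*x)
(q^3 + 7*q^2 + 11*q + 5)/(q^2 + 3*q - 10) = (q^2 + 2*q + 1)/(q - 2)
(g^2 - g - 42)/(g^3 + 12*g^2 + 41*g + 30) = (g - 7)/(g^2 + 6*g + 5)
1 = 1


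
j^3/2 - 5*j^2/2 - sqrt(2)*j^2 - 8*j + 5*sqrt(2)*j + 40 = (j/2 + sqrt(2))*(j - 5)*(j - 4*sqrt(2))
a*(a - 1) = a^2 - a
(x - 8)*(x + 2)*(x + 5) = x^3 - x^2 - 46*x - 80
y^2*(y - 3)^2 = y^4 - 6*y^3 + 9*y^2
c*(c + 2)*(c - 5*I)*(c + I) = c^4 + 2*c^3 - 4*I*c^3 + 5*c^2 - 8*I*c^2 + 10*c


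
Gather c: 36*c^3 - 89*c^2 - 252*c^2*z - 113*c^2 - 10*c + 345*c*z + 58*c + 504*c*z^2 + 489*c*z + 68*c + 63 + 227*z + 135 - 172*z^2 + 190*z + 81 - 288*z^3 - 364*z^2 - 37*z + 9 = 36*c^3 + c^2*(-252*z - 202) + c*(504*z^2 + 834*z + 116) - 288*z^3 - 536*z^2 + 380*z + 288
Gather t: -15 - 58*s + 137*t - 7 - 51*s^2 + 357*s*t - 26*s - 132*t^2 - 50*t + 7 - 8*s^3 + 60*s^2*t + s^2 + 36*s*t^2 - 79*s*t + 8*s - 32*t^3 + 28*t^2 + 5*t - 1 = -8*s^3 - 50*s^2 - 76*s - 32*t^3 + t^2*(36*s - 104) + t*(60*s^2 + 278*s + 92) - 16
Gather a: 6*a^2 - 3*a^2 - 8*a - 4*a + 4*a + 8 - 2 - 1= 3*a^2 - 8*a + 5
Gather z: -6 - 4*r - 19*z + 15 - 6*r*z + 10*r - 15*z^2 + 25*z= 6*r - 15*z^2 + z*(6 - 6*r) + 9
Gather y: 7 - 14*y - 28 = -14*y - 21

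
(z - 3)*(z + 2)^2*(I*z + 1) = I*z^4 + z^3 + I*z^3 + z^2 - 8*I*z^2 - 8*z - 12*I*z - 12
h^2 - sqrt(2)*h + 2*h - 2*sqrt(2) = (h + 2)*(h - sqrt(2))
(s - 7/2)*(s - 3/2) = s^2 - 5*s + 21/4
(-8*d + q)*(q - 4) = -8*d*q + 32*d + q^2 - 4*q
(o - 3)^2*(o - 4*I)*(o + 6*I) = o^4 - 6*o^3 + 2*I*o^3 + 33*o^2 - 12*I*o^2 - 144*o + 18*I*o + 216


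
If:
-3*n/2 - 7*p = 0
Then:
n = -14*p/3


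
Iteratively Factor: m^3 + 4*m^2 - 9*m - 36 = (m - 3)*(m^2 + 7*m + 12) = (m - 3)*(m + 4)*(m + 3)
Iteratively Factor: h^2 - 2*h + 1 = (h - 1)*(h - 1)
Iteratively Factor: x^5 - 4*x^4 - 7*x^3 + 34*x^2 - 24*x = (x)*(x^4 - 4*x^3 - 7*x^2 + 34*x - 24) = x*(x + 3)*(x^3 - 7*x^2 + 14*x - 8) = x*(x - 4)*(x + 3)*(x^2 - 3*x + 2) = x*(x - 4)*(x - 2)*(x + 3)*(x - 1)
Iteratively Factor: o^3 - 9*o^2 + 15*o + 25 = (o - 5)*(o^2 - 4*o - 5) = (o - 5)^2*(o + 1)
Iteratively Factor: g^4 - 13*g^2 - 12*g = (g)*(g^3 - 13*g - 12) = g*(g + 1)*(g^2 - g - 12) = g*(g - 4)*(g + 1)*(g + 3)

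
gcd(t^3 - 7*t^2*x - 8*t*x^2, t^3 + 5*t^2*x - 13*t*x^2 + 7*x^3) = 1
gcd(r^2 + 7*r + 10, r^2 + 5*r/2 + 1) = r + 2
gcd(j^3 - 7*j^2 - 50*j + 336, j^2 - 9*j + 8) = j - 8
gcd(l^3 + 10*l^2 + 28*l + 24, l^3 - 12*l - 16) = l^2 + 4*l + 4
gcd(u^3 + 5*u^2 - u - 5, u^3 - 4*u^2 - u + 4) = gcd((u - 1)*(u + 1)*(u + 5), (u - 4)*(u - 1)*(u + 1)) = u^2 - 1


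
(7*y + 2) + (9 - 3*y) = 4*y + 11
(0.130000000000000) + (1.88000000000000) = 2.01000000000000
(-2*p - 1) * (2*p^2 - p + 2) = -4*p^3 - 3*p - 2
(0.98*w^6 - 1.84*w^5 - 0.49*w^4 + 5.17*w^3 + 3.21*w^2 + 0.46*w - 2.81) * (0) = 0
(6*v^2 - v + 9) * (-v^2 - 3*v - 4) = -6*v^4 - 17*v^3 - 30*v^2 - 23*v - 36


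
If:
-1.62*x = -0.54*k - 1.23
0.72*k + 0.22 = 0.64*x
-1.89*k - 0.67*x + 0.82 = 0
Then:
No Solution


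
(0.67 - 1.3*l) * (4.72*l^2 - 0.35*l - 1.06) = -6.136*l^3 + 3.6174*l^2 + 1.1435*l - 0.7102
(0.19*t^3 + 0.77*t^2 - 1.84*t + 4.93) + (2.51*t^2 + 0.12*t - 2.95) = 0.19*t^3 + 3.28*t^2 - 1.72*t + 1.98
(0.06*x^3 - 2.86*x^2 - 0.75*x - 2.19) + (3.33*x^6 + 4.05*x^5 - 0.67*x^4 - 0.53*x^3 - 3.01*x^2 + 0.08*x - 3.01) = 3.33*x^6 + 4.05*x^5 - 0.67*x^4 - 0.47*x^3 - 5.87*x^2 - 0.67*x - 5.2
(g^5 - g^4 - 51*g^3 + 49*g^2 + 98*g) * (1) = g^5 - g^4 - 51*g^3 + 49*g^2 + 98*g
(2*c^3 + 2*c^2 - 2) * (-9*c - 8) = -18*c^4 - 34*c^3 - 16*c^2 + 18*c + 16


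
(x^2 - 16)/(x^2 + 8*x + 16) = (x - 4)/(x + 4)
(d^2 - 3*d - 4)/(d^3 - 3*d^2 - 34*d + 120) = (d + 1)/(d^2 + d - 30)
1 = 1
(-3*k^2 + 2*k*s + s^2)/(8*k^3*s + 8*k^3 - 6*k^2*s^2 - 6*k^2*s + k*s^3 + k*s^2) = (-3*k^2 + 2*k*s + s^2)/(k*(8*k^2*s + 8*k^2 - 6*k*s^2 - 6*k*s + s^3 + s^2))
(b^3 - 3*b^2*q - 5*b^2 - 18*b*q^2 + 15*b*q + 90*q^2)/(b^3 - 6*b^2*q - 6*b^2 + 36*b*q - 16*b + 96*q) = (b^2 + 3*b*q - 5*b - 15*q)/(b^2 - 6*b - 16)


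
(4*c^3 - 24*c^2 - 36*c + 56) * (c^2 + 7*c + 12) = 4*c^5 + 4*c^4 - 156*c^3 - 484*c^2 - 40*c + 672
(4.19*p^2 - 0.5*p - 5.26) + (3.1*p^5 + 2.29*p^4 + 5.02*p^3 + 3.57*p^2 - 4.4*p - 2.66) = 3.1*p^5 + 2.29*p^4 + 5.02*p^3 + 7.76*p^2 - 4.9*p - 7.92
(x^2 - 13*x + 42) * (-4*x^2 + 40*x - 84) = -4*x^4 + 92*x^3 - 772*x^2 + 2772*x - 3528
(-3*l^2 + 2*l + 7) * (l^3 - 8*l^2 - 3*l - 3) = -3*l^5 + 26*l^4 - 53*l^2 - 27*l - 21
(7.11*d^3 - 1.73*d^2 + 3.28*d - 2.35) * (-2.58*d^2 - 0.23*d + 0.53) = -18.3438*d^5 + 2.8281*d^4 - 4.2962*d^3 + 4.3917*d^2 + 2.2789*d - 1.2455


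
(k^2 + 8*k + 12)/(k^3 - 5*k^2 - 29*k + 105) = (k^2 + 8*k + 12)/(k^3 - 5*k^2 - 29*k + 105)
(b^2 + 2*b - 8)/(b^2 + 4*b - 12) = (b + 4)/(b + 6)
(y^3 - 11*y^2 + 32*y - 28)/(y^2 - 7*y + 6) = (y^3 - 11*y^2 + 32*y - 28)/(y^2 - 7*y + 6)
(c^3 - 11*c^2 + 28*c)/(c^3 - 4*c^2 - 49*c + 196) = c/(c + 7)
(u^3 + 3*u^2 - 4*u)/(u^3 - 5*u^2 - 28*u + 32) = u/(u - 8)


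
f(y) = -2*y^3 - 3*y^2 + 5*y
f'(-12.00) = -787.00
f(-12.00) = 2964.00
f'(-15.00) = -1255.00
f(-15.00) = 6000.00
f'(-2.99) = -30.70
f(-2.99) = 11.69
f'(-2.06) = -8.10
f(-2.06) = -5.55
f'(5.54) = -212.39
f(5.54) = -404.44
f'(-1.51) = 0.38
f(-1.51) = -7.50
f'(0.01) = 4.94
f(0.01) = 0.05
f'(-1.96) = -6.29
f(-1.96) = -6.27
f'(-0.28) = 6.21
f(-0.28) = -1.59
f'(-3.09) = -33.75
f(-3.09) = 14.91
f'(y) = -6*y^2 - 6*y + 5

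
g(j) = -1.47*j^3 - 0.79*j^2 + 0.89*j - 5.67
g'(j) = -4.41*j^2 - 1.58*j + 0.89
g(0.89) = -6.54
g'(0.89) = -4.01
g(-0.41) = -6.07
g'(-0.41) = 0.80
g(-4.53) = 110.74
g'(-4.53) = -82.45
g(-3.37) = 38.62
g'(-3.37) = -43.87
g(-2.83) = 18.80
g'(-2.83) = -29.96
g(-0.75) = -6.16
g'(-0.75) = -0.41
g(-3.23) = 32.75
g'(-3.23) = -40.02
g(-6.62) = 380.29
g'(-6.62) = -181.92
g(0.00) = -5.67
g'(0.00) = 0.89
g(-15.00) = 4764.48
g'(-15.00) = -967.66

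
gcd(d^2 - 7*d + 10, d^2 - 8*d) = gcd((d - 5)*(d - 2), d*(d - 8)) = 1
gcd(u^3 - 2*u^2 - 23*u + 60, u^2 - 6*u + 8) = u - 4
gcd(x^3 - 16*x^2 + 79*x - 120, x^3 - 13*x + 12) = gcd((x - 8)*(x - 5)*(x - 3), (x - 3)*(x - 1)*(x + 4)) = x - 3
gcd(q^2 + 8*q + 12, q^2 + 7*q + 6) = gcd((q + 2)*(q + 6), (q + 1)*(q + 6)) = q + 6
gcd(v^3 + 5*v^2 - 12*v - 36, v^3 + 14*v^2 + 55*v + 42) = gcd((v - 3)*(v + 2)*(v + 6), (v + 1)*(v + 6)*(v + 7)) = v + 6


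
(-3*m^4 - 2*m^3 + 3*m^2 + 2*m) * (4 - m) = 3*m^5 - 10*m^4 - 11*m^3 + 10*m^2 + 8*m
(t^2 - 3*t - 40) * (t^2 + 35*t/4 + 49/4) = t^4 + 23*t^3/4 - 54*t^2 - 1547*t/4 - 490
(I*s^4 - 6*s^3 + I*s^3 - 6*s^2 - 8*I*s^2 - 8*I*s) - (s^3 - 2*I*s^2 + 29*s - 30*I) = I*s^4 - 7*s^3 + I*s^3 - 6*s^2 - 6*I*s^2 - 29*s - 8*I*s + 30*I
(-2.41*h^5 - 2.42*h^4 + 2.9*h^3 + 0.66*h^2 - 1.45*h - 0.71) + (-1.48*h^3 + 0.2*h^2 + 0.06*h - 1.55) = -2.41*h^5 - 2.42*h^4 + 1.42*h^3 + 0.86*h^2 - 1.39*h - 2.26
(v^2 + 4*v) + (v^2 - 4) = 2*v^2 + 4*v - 4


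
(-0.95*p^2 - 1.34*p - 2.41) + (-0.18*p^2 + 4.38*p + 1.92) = -1.13*p^2 + 3.04*p - 0.49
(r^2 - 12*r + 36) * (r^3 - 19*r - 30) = r^5 - 12*r^4 + 17*r^3 + 198*r^2 - 324*r - 1080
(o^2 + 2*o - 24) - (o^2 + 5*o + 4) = -3*o - 28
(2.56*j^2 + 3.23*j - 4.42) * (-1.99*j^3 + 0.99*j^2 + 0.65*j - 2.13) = -5.0944*j^5 - 3.8933*j^4 + 13.6575*j^3 - 7.7291*j^2 - 9.7529*j + 9.4146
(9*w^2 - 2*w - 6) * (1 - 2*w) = -18*w^3 + 13*w^2 + 10*w - 6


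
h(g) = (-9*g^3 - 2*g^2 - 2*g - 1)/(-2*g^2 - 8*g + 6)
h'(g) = (4*g + 8)*(-9*g^3 - 2*g^2 - 2*g - 1)/(-2*g^2 - 8*g + 6)^2 + (-27*g^2 - 4*g - 2)/(-2*g^2 - 8*g + 6) = (9*g^4 + 72*g^3 - 75*g^2 - 14*g - 10)/(2*(g^4 + 8*g^3 + 10*g^2 - 24*g + 9))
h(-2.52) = 10.06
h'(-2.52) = -13.69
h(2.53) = 6.09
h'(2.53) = 2.76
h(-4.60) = 1753.97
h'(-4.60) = -39158.69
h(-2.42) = 8.77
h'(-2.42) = -12.10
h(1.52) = 3.74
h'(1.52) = 1.66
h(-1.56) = 2.31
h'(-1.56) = -4.22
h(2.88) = 7.09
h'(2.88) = 2.95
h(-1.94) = 4.36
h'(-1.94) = -6.78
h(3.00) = 7.44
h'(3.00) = 3.00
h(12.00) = 41.97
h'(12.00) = 4.20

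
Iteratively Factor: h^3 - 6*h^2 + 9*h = (h)*(h^2 - 6*h + 9) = h*(h - 3)*(h - 3)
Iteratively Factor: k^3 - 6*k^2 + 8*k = (k)*(k^2 - 6*k + 8) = k*(k - 2)*(k - 4)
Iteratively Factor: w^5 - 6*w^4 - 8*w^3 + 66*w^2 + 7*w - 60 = (w - 1)*(w^4 - 5*w^3 - 13*w^2 + 53*w + 60) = (w - 5)*(w - 1)*(w^3 - 13*w - 12) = (w - 5)*(w - 4)*(w - 1)*(w^2 + 4*w + 3) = (w - 5)*(w - 4)*(w - 1)*(w + 1)*(w + 3)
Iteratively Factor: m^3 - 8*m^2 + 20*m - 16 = (m - 2)*(m^2 - 6*m + 8) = (m - 4)*(m - 2)*(m - 2)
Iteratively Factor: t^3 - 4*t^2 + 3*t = (t - 3)*(t^2 - t) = t*(t - 3)*(t - 1)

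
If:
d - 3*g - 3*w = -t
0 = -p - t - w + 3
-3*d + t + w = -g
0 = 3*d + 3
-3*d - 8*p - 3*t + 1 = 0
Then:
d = -1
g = -19/4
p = 5/4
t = -2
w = 15/4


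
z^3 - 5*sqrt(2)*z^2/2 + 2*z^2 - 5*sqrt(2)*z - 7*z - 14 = (z + 2)*(z - 7*sqrt(2)/2)*(z + sqrt(2))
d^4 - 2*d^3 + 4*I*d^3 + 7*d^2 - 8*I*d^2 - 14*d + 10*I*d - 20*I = (d - 2)*(d - 2*I)*(d + I)*(d + 5*I)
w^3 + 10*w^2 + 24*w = w*(w + 4)*(w + 6)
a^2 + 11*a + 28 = (a + 4)*(a + 7)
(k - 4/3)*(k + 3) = k^2 + 5*k/3 - 4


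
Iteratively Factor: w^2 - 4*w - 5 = (w + 1)*(w - 5)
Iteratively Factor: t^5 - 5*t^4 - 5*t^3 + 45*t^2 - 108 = (t + 2)*(t^4 - 7*t^3 + 9*t^2 + 27*t - 54) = (t - 3)*(t + 2)*(t^3 - 4*t^2 - 3*t + 18) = (t - 3)^2*(t + 2)*(t^2 - t - 6) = (t - 3)^3*(t + 2)*(t + 2)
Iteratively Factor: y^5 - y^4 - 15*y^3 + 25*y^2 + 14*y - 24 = (y + 4)*(y^4 - 5*y^3 + 5*y^2 + 5*y - 6) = (y - 3)*(y + 4)*(y^3 - 2*y^2 - y + 2) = (y - 3)*(y - 1)*(y + 4)*(y^2 - y - 2) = (y - 3)*(y - 1)*(y + 1)*(y + 4)*(y - 2)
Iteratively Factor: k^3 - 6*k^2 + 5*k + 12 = (k - 3)*(k^2 - 3*k - 4) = (k - 3)*(k + 1)*(k - 4)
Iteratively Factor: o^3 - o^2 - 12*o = (o - 4)*(o^2 + 3*o) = o*(o - 4)*(o + 3)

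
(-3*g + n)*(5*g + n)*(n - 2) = -15*g^2*n + 30*g^2 + 2*g*n^2 - 4*g*n + n^3 - 2*n^2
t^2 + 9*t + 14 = (t + 2)*(t + 7)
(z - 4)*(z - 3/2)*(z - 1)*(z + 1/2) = z^4 - 6*z^3 + 33*z^2/4 - z/4 - 3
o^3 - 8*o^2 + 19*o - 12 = (o - 4)*(o - 3)*(o - 1)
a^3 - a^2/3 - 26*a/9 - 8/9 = (a - 2)*(a + 1/3)*(a + 4/3)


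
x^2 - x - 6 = (x - 3)*(x + 2)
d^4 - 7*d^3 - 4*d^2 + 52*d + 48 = (d - 6)*(d - 4)*(d + 1)*(d + 2)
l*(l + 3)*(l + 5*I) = l^3 + 3*l^2 + 5*I*l^2 + 15*I*l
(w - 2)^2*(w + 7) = w^3 + 3*w^2 - 24*w + 28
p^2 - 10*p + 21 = (p - 7)*(p - 3)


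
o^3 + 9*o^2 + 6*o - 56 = (o - 2)*(o + 4)*(o + 7)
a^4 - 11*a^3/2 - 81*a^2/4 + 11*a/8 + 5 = (a - 8)*(a - 1/2)*(a + 1/2)*(a + 5/2)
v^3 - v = v*(v - 1)*(v + 1)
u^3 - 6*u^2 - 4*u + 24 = (u - 6)*(u - 2)*(u + 2)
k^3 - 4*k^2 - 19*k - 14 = (k - 7)*(k + 1)*(k + 2)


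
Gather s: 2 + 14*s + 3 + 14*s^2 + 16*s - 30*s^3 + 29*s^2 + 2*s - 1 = -30*s^3 + 43*s^2 + 32*s + 4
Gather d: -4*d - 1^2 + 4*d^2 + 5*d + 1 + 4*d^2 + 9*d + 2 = 8*d^2 + 10*d + 2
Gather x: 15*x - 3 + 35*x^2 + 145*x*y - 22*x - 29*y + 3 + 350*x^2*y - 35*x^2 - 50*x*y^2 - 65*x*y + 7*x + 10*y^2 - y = 350*x^2*y + x*(-50*y^2 + 80*y) + 10*y^2 - 30*y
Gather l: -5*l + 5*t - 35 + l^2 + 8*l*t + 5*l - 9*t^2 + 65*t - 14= l^2 + 8*l*t - 9*t^2 + 70*t - 49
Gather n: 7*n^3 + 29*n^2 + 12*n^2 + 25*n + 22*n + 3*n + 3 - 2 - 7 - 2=7*n^3 + 41*n^2 + 50*n - 8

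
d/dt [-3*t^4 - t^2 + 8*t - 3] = -12*t^3 - 2*t + 8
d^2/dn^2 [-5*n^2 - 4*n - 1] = -10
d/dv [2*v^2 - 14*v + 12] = 4*v - 14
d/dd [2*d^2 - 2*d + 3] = 4*d - 2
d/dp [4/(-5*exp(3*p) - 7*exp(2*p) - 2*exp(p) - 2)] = (60*exp(2*p) + 56*exp(p) + 8)*exp(p)/(5*exp(3*p) + 7*exp(2*p) + 2*exp(p) + 2)^2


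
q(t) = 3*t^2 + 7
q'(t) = 6*t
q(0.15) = 7.07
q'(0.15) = 0.90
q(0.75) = 8.69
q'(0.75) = 4.50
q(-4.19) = 59.67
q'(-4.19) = -25.14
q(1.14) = 10.90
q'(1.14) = 6.84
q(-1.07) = 10.43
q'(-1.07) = -6.42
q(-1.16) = 11.04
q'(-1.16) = -6.96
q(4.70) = 73.27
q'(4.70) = 28.20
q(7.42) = 172.17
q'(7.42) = 44.52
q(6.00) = 115.00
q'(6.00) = 36.00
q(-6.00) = 115.00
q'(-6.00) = -36.00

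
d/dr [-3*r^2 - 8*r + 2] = -6*r - 8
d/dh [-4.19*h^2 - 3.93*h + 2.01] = -8.38*h - 3.93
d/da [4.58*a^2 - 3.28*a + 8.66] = 9.16*a - 3.28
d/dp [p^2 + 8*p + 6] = 2*p + 8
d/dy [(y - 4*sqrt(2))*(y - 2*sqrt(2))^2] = 3*y^2 - 16*sqrt(2)*y + 40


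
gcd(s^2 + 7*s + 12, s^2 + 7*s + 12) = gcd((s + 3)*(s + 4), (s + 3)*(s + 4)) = s^2 + 7*s + 12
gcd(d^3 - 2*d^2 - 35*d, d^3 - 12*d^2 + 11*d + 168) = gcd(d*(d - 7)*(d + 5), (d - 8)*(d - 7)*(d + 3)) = d - 7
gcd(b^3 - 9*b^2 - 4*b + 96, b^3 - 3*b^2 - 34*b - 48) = b^2 - 5*b - 24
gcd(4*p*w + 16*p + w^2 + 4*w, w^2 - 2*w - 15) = 1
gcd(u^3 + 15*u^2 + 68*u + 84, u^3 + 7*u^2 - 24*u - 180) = u + 6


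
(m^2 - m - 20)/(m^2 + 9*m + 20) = (m - 5)/(m + 5)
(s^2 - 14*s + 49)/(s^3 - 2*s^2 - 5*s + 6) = (s^2 - 14*s + 49)/(s^3 - 2*s^2 - 5*s + 6)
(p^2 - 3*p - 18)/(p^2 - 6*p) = (p + 3)/p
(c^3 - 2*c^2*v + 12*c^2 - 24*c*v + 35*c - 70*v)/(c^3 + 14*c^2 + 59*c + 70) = (c - 2*v)/(c + 2)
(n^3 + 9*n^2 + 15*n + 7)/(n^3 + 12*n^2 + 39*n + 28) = (n + 1)/(n + 4)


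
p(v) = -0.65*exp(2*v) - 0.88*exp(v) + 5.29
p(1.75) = -21.30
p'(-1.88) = -0.16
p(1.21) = -4.97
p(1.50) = -11.71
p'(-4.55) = -0.01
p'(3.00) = -542.13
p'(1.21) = -17.57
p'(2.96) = -501.12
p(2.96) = -253.76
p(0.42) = 2.45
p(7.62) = -2703016.76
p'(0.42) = -4.35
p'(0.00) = -2.18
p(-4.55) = 5.28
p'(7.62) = -5404250.16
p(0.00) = 3.76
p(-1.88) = 5.14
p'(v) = -1.3*exp(2*v) - 0.88*exp(v) = (-1.3*exp(v) - 0.88)*exp(v)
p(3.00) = -274.61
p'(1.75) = -48.11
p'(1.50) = -30.06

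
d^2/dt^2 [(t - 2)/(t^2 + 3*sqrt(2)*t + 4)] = 2*((t - 2)*(2*t + 3*sqrt(2))^2 + (-3*t - 3*sqrt(2) + 2)*(t^2 + 3*sqrt(2)*t + 4))/(t^2 + 3*sqrt(2)*t + 4)^3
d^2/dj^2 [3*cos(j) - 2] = -3*cos(j)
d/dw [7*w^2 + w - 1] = 14*w + 1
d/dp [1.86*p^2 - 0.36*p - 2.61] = 3.72*p - 0.36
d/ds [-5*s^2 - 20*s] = -10*s - 20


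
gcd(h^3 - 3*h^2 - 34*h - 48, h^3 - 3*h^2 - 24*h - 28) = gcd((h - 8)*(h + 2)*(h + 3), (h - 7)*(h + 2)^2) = h + 2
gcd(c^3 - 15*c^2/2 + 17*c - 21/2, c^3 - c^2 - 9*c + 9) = c^2 - 4*c + 3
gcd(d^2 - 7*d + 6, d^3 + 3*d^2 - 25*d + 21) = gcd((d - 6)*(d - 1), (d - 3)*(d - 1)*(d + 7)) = d - 1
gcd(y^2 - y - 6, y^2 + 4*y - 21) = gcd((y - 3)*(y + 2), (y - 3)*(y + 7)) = y - 3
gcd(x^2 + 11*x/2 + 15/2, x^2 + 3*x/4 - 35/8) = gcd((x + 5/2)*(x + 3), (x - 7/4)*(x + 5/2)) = x + 5/2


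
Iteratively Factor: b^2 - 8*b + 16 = (b - 4)*(b - 4)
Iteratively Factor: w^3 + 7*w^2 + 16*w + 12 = (w + 3)*(w^2 + 4*w + 4) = (w + 2)*(w + 3)*(w + 2)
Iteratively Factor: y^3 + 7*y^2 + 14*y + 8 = (y + 1)*(y^2 + 6*y + 8) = (y + 1)*(y + 4)*(y + 2)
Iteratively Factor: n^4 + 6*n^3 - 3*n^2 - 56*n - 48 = (n + 4)*(n^3 + 2*n^2 - 11*n - 12) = (n + 1)*(n + 4)*(n^2 + n - 12) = (n + 1)*(n + 4)^2*(n - 3)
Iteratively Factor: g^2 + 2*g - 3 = (g - 1)*(g + 3)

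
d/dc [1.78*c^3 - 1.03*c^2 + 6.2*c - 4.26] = 5.34*c^2 - 2.06*c + 6.2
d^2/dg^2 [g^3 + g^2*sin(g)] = -g^2*sin(g) + 4*g*cos(g) + 6*g + 2*sin(g)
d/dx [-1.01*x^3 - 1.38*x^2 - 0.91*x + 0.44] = -3.03*x^2 - 2.76*x - 0.91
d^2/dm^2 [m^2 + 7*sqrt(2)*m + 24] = 2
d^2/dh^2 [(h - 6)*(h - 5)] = 2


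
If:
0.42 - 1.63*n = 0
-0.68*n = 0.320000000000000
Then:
No Solution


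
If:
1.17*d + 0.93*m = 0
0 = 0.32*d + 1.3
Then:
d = -4.06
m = 5.11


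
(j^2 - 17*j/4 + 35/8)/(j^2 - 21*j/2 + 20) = (j - 7/4)/(j - 8)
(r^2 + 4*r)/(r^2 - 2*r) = (r + 4)/(r - 2)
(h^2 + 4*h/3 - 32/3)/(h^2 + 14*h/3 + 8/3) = (3*h - 8)/(3*h + 2)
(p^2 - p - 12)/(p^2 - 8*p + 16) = (p + 3)/(p - 4)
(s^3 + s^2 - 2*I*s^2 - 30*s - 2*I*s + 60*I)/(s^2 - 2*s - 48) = (s^2 - s*(5 + 2*I) + 10*I)/(s - 8)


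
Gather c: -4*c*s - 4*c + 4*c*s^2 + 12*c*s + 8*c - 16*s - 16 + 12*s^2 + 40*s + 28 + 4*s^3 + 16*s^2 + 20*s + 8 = c*(4*s^2 + 8*s + 4) + 4*s^3 + 28*s^2 + 44*s + 20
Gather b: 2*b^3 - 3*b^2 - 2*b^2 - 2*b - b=2*b^3 - 5*b^2 - 3*b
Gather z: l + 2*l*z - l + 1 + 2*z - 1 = z*(2*l + 2)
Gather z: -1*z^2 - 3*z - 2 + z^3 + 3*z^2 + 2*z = z^3 + 2*z^2 - z - 2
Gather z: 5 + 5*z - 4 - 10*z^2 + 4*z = -10*z^2 + 9*z + 1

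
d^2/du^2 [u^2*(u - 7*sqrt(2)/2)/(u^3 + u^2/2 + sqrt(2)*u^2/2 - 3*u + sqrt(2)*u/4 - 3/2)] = 8*(-32*sqrt(2)*u^6 - 4*u^6 - 6*sqrt(2)*u^5 + 72*u^5 - 252*sqrt(2)*u^4 + 114*u^4 - 335*sqrt(2)*u^3 + 2*u^3 - 72*sqrt(2)*u^2 - 18*u^2 + 54*u - 63*sqrt(2))/(32*u^9 + 48*u^8 + 48*sqrt(2)*u^8 - 216*u^7 + 72*sqrt(2)*u^7 - 356*u^6 - 244*sqrt(2)*u^6 - 414*sqrt(2)*u^5 + 540*u^5 + 222*sqrt(2)*u^4 + 1050*u^4 - 324*u^3 + 613*sqrt(2)*u^3 - 1206*u^2 + 324*sqrt(2)*u^2 - 648*u + 54*sqrt(2)*u - 108)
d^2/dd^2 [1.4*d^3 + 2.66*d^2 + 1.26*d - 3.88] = 8.4*d + 5.32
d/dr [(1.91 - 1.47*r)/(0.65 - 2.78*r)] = (12.104954*r - 2.830295)/(2.78*r - 0.65)^3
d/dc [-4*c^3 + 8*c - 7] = 8 - 12*c^2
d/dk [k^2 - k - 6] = 2*k - 1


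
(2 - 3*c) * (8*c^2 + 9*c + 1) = -24*c^3 - 11*c^2 + 15*c + 2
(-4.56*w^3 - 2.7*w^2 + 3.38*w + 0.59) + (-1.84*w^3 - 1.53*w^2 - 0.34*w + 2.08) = -6.4*w^3 - 4.23*w^2 + 3.04*w + 2.67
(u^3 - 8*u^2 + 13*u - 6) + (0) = u^3 - 8*u^2 + 13*u - 6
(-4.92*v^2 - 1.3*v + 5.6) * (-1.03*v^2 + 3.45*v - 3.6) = 5.0676*v^4 - 15.635*v^3 + 7.459*v^2 + 24.0*v - 20.16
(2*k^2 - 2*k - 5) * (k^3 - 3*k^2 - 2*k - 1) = 2*k^5 - 8*k^4 - 3*k^3 + 17*k^2 + 12*k + 5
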